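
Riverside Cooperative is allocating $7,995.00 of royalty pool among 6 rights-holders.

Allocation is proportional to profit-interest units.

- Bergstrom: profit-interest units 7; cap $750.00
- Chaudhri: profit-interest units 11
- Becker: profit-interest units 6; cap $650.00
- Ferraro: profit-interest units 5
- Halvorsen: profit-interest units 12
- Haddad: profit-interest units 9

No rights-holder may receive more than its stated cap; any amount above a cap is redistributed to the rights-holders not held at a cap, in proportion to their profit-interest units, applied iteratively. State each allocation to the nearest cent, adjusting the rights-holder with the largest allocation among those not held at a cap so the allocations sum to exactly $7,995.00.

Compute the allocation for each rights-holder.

Profit-interest units total: 50.
Pro-rata shares before constraints: Bergstrom 1,119.3000; Chaudhri 1,758.9000; Becker 959.4000; Ferraro 799.5000; Halvorsen 1,918.8000; Haddad 1,439.1000.
Held at cap: Bergstrom ($750.00), Becker ($650.00); remaining pool $6,595.00 reallocated over remaining profit-interest units 37.
Remaining shares: Chaudhri 1,960.6757 → $1,960.68; Ferraro 891.2162 → $891.22; Halvorsen 2,138.9189 → $2,138.92; Haddad 1,604.1892 → $1,604.19.
Rounding difference −$0.01 applied to Halvorsen → $2,138.91.

Bergstrom: $750.00 | Chaudhri: $1,960.68 | Becker: $650.00 | Ferraro: $891.22 | Halvorsen: $2,138.91 | Haddad: $1,604.19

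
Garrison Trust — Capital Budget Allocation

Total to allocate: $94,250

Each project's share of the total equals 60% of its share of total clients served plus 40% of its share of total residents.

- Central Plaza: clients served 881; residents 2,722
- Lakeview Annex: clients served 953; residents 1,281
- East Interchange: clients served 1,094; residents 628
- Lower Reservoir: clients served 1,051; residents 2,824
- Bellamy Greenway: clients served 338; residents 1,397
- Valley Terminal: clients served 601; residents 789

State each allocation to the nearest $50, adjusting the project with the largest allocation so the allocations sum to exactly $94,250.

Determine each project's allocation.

Totals — clients served 4,918, residents 9,641.
Composite weights (60% clients served + 40% residents): Central Plaza 0.2204; Lakeview Annex 0.1694; East Interchange 0.1595; Lower Reservoir 0.2454; Bellamy Greenway 0.0992; Valley Terminal 0.1061.
Proportional shares: Central Plaza 20,774.31; Lakeview Annex 15,967.34; East Interchange 15,035.16; Lower Reservoir 23,127.92; Bellamy Greenway 9,349.32; Valley Terminal 9,995.94.
Rounded to nearest $50: Central Plaza $20,750; Lakeview Annex $15,950; East Interchange $15,050; Lower Reservoir $23,150; Bellamy Greenway $9,350; Valley Terminal $10,000. Sum = $94,250.
Sum already equals the total — no adjustment.

Central Plaza: $20,750 · Lakeview Annex: $15,950 · East Interchange: $15,050 · Lower Reservoir: $23,150 · Bellamy Greenway: $9,350 · Valley Terminal: $10,000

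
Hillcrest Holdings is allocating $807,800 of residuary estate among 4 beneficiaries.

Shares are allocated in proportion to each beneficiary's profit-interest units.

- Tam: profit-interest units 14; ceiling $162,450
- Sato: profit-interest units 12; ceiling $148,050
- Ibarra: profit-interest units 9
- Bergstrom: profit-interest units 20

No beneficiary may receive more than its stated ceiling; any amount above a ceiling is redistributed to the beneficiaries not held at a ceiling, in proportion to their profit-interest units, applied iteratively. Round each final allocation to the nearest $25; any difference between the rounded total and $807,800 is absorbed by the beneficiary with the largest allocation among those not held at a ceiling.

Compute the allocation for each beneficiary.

Combined profit-interest units = 55.
Proportional shares (ignoring caps): Tam 205,621.82; Sato 176,247.27; Ibarra 132,185.45; Bergstrom 293,745.45.
Cap binds for Tam ($162,450), Sato ($148,050); balance $497,300 reallocated over remaining profit-interest units 29.
Redistributed shares: Ibarra 154,334.48 → $154,325; Bergstrom 342,965.52 → $342,975.

Tam: $162,450; Sato: $148,050; Ibarra: $154,325; Bergstrom: $342,975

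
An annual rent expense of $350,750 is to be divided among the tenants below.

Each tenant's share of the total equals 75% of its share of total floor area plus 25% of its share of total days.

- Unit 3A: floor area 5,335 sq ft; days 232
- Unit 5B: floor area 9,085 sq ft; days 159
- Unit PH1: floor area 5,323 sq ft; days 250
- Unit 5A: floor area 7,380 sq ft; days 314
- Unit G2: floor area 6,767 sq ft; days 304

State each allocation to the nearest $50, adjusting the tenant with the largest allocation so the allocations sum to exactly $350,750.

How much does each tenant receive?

Unit 3A: $57,550; Unit 5B: $81,600; Unit PH1: $58,750; Unit 5A: $79,150; Unit G2: $73,700

Floor area total 33,890; days total 1,259.
Blended shares (75% floor area + 25% days): Unit 3A 0.1641; Unit 5B 0.2326; Unit PH1 0.1674; Unit 5A 0.2257; Unit G2 0.2101.
Unrounded shares: Unit 3A 57,570.04; Unit 5B 81,594.12; Unit PH1 58,730.57; Unit 5A 79,155.01; Unit G2 73,700.27.
At nearest $50: Unit 3A $57,550; Unit 5B $81,600; Unit PH1 $58,750; Unit 5A $79,150; Unit G2 $73,700. Sum = $350,750.
Rounded total matches; no reconciliation needed.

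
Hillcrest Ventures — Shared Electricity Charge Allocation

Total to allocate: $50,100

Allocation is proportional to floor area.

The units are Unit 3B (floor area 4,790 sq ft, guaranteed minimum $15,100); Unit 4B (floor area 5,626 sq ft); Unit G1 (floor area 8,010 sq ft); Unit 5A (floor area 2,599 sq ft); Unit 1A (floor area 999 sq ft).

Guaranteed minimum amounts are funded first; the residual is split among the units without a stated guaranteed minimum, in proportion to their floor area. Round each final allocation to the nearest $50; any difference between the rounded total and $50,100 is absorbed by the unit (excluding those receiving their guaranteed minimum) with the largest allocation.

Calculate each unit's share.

Fund the minimums — Unit 3B $15,100. Balance $35,000.
Balance split over remaining floor area 17,234: Unit 4B 11,425.67 → $11,450; Unit G1 16,267.26 → $16,250; Unit 5A 5,278.23 → $5,300; Unit 1A 2,028.84 → $2,050.
Rounding difference −$50 applied to Unit G1 → $16,200.

Unit 3B: $15,100 | Unit 4B: $11,450 | Unit G1: $16,200 | Unit 5A: $5,300 | Unit 1A: $2,050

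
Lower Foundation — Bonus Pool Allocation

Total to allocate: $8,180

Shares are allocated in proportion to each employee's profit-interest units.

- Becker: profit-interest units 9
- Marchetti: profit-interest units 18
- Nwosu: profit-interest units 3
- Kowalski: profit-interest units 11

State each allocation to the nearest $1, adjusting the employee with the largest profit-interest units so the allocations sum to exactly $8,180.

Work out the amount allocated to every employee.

Combined profit-interest units = 9 + 18 + 3 + 11 = 41.
Proportional shares: Becker 1,795.61; Marchetti 3,591.22; Nwosu 598.54; Kowalski 2,194.63.
After rounding ($1): Becker $1,796; Marchetti $3,591; Nwosu $599; Kowalski $2,195. Sum = $8,181.
Difference $8,180 − $8,181 = −$1 applied to largest profit-interest units (Marchetti): Marchetti becomes $3,590.

Becker: $1,796 · Marchetti: $3,590 · Nwosu: $599 · Kowalski: $2,195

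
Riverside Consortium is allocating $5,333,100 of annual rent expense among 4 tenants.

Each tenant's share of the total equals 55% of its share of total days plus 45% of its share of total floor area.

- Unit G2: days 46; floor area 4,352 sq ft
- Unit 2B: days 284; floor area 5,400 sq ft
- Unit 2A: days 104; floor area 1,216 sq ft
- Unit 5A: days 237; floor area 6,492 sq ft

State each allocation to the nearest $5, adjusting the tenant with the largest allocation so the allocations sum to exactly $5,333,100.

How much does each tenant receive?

Totals — days 671, floor area 17,460.
Blended shares (55% days + 45% floor area): Unit G2 0.1499; Unit 2B 0.3720; Unit 2A 0.1166; Unit 5A 0.3616.
Proportional shares: Unit G2 799,270.98; Unit 2B 1,983,711.30; Unit 2A 621,765.37; Unit 5A 1,928,352.34.
After rounding ($5): Unit G2 $799,270; Unit 2B $1,983,710; Unit 2A $621,765; Unit 5A $1,928,350. Sum = $5,333,095.
Difference $5,333,100 − $5,333,095 = +$5 applied to largest allocation (Unit 2B): Unit 2B becomes $1,983,715.

Unit G2: $799,270; Unit 2B: $1,983,715; Unit 2A: $621,765; Unit 5A: $1,928,350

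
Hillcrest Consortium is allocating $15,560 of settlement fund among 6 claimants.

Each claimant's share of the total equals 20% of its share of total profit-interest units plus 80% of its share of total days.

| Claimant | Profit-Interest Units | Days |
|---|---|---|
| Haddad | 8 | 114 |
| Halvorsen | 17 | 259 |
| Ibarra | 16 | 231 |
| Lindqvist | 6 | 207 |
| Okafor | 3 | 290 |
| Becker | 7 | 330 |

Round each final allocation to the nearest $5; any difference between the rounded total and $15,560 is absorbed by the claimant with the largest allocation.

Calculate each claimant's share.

Haddad: $1,430 · Halvorsen: $3,180 · Ibarra: $2,885 · Lindqvist: $2,130 · Okafor: $2,685 · Becker: $3,250

Profit-interest units total 57; days total 1,431.
Blended shares (20% profit-interest units + 80% days): Haddad 0.0918; Halvorsen 0.2044; Ibarra 0.1853; Lindqvist 0.1368; Okafor 0.1727; Becker 0.2090.
Raw shares: Haddad 1,428.44; Halvorsen 3,181.13; Ibarra 2,882.97; Lindqvist 2,128.23; Okafor 2,686.44; Becker 3,252.78.
At nearest $5: Haddad $1,430; Halvorsen $3,180; Ibarra $2,885; Lindqvist $2,130; Okafor $2,685; Becker $3,255. Sum = $15,565.
Difference $15,560 − $15,565 = −$5 applied to largest allocation (Becker): Becker becomes $3,250.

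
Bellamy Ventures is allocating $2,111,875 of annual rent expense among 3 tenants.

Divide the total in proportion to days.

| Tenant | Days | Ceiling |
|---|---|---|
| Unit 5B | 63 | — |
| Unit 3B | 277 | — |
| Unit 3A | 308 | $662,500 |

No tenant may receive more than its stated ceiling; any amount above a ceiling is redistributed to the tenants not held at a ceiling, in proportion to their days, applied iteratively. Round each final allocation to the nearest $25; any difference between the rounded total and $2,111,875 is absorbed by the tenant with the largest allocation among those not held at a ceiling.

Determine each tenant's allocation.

Total days = 648.
Pro-rata shares before constraints: Unit 5B 205,321.18; Unit 3B 902,761.38; Unit 3A 1,003,792.44.
Held at cap: Unit 3A ($662,500); residual $1,449,375 reallocated over remaining days 340.
Shares after redistribution: Unit 5B 268,560.66 → $268,550; Unit 3B 1,180,814.34 → $1,180,825.

Unit 5B: $268,550; Unit 3B: $1,180,825; Unit 3A: $662,500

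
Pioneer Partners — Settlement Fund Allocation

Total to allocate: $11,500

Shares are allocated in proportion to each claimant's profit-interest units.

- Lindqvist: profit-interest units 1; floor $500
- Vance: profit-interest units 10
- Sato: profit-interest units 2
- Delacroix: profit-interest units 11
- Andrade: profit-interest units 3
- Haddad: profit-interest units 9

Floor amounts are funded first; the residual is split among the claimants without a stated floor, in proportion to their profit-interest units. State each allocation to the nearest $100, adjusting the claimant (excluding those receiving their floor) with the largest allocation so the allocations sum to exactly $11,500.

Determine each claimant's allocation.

Fund the minimums — Lindqvist $500. Balance $11,000.
Balance split over remaining profit-interest units 35: Vance 3,142.86 → $3,100; Sato 628.57 → $600; Delacroix 3,457.14 → $3,500; Andrade 942.86 → $900; Haddad 2,828.57 → $2,800.
Rounding difference +$100 applied to Delacroix → $3,600.

Lindqvist: $500; Vance: $3,100; Sato: $600; Delacroix: $3,600; Andrade: $900; Haddad: $2,800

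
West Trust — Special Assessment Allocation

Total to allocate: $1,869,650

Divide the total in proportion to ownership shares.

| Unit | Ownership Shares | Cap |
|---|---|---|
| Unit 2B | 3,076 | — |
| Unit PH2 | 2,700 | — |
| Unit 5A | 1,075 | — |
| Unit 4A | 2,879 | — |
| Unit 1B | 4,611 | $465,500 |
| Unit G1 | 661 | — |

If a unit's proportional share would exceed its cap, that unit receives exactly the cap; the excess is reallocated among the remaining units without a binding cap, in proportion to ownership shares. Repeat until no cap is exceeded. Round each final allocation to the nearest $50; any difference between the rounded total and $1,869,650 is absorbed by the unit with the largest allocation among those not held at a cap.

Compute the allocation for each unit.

Unit 2B: $415,700 | Unit PH2: $364,850 | Unit 5A: $145,250 | Unit 4A: $389,050 | Unit 1B: $465,500 | Unit G1: $89,300

Total ownership shares = 15,002.
Proportional shares (ignoring caps): Unit 2B 383,351.78; Unit PH2 336,492.13; Unit 5A 133,973.72; Unit 4A 358,800.32; Unit 1B 574,653.79; Unit G1 82,378.26.
Cap binds for Unit 1B ($465,500); remaining pool $1,404,150 reallocated over remaining ownership shares 10,391.
Remaining shares: Unit 2B 415,664.07 → $415,650; Unit PH2 364,854.68 → $364,850; Unit 5A 145,266.22 → $145,250; Unit 4A 389,043.20 → $389,050; Unit G1 89,321.83 → $89,300.
Rounding difference +$50 applied to Unit 2B → $415,700.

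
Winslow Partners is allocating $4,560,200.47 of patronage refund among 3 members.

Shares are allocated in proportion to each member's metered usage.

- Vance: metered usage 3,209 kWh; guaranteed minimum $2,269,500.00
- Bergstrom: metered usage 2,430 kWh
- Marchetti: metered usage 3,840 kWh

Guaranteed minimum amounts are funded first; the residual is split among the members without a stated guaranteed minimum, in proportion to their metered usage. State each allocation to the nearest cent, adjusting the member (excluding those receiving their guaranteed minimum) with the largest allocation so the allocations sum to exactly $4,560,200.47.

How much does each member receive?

Vance: $2,269,500.00 · Bergstrom: $887,783.44 · Marchetti: $1,402,917.03

Fund the minimums — Vance $2,269,500.00. Remaining pool $2,290,700.47.
Remaining pool split over remaining metered usage 6,270: Bergstrom 887,783.4357 → $887,783.44; Marchetti 1,402,917.0343 → $1,402,917.03.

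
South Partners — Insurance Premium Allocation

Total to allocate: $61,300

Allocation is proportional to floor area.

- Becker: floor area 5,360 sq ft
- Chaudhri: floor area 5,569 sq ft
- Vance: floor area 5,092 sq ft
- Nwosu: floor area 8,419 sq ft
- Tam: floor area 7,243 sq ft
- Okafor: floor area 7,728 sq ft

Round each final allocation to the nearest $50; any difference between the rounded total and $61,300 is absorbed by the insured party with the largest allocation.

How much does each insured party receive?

Combined floor area = 39,411.
Unrounded shares: Becker 5,360/39,411 × $61,300 = 8,336.96; Chaudhri 5,569/39,411 × $61,300 = 8,662.04; Vance 5,092/39,411 × $61,300 = 7,920.11; Nwosu 8,419/39,411 × $61,300 = 13,094.94; Tam 7,243/39,411 × $61,300 = 11,265.79; Okafor 7,728/39,411 × $61,300 = 12,020.16.
Rounded to nearest $50: Becker $8,350; Chaudhri $8,650; Vance $7,900; Nwosu $13,100; Tam $11,250; Okafor $12,000. Sum = $61,250.
Difference $61,300 − $61,250 = +$50 applied to largest allocation (Nwosu): Nwosu becomes $13,150.

Becker: $8,350 · Chaudhri: $8,650 · Vance: $7,900 · Nwosu: $13,150 · Tam: $11,250 · Okafor: $12,000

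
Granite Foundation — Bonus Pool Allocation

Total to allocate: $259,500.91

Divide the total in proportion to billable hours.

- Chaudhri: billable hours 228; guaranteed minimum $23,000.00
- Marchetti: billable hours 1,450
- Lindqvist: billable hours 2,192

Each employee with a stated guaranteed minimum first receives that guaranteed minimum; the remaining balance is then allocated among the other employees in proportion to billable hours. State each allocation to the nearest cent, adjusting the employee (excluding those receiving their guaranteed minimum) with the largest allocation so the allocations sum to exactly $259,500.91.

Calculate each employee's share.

Guaranteed amounts: Chaudhri $23,000.00. Balance $236,500.91.
Balance split over remaining billable hours 3,642: Marchetti 94,158.7917 → $94,158.79; Lindqvist 142,342.1183 → $142,342.12.

Chaudhri: $23,000.00 · Marchetti: $94,158.79 · Lindqvist: $142,342.12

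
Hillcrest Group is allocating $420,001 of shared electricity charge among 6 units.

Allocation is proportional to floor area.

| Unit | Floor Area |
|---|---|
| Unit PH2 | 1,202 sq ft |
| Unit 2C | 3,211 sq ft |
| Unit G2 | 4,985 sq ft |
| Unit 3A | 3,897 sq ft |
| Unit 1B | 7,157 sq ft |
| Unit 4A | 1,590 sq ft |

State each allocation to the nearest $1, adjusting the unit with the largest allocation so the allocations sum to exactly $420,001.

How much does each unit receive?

Sum of floor area: 22,042.
Pro-rata amounts: Unit PH2 1,202/22,042 × $420,001 = 22,903.60; Unit 2C 3,211/22,042 × $420,001 = 61,184.25; Unit G2 4,985/22,042 × $420,001 = 94,987.07; Unit 3A 3,897/22,042 × $420,001 = 74,255.69; Unit 1B 7,157/22,042 × $420,001 = 136,373.61; Unit 4A 1,590/22,042 × $420,001 = 30,296.78.
At nearest $1: Unit PH2 $22,904; Unit 2C $61,184; Unit G2 $94,987; Unit 3A $74,256; Unit 1B $136,374; Unit 4A $30,297. Sum = $420,002.
Difference $420,001 − $420,002 = −$1 applied to largest allocation (Unit 1B): Unit 1B becomes $136,373.

Unit PH2: $22,904 | Unit 2C: $61,184 | Unit G2: $94,987 | Unit 3A: $74,256 | Unit 1B: $136,373 | Unit 4A: $30,297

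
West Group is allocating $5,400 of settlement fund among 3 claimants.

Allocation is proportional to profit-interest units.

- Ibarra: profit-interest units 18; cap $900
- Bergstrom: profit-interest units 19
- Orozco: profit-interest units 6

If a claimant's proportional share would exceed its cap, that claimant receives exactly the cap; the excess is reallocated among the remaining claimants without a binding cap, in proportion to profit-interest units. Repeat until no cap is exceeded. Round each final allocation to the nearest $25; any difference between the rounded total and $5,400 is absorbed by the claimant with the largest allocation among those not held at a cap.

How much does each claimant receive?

Ibarra: $900; Bergstrom: $3,425; Orozco: $1,075

Total profit-interest units = 43.
Proportional shares (ignoring caps): Ibarra 2,260.47; Bergstrom 2,386.05; Orozco 753.49.
Held at cap: Ibarra ($900); residual $4,500 reallocated over remaining profit-interest units 25.
Remaining shares: Bergstrom 3,420.00 → $3,425; Orozco 1,080.00 → $1,075.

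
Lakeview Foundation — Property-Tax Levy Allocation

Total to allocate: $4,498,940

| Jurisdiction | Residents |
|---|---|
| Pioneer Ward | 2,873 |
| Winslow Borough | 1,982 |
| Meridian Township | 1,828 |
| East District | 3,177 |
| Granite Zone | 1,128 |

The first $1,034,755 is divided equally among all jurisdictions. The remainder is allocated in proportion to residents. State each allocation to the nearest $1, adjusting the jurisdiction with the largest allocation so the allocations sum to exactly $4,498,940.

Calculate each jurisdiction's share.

Pioneer Ward: $1,112,721; Winslow Borough: $831,816; Meridian Township: $783,264; East District: $1,208,564; Granite Zone: $562,575

Equal tier: $1,034,755 ÷ 5 = $206,951 apiece.
Remainder $3,464,185 by residents (total 10,988): Pioneer Ward 905,770.25 → $905,770; Winslow Borough 624,864.82 → $624,865; Meridian Township 576,313.27 → $576,313; East District 1,001,612.28 → $1,001,612; Granite Zone 355,624.38 → $355,624.
Rounding difference +$1 on remainder applied to East District.
Totals: Pioneer Ward $206,951 + $905,770 = $1,112,721; Winslow Borough $206,951 + $624,865 = $831,816; Meridian Township $206,951 + $576,313 = $783,264; East District $206,951 + $1,001,613 = $1,208,564; Granite Zone $206,951 + $355,624 = $562,575.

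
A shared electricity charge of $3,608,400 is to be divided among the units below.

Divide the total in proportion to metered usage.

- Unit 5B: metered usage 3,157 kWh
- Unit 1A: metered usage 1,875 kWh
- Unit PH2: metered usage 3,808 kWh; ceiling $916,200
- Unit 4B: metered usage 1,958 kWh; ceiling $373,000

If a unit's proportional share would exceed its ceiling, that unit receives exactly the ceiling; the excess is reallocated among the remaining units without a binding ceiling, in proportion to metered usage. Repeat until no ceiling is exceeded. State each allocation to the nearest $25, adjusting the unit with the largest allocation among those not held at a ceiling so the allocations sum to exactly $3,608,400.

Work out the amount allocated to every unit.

Unit 5B: $1,455,025 · Unit 1A: $864,175 · Unit PH2: $916,200 · Unit 4B: $373,000

Combined metered usage = 10,798.
Unconstrained shares: Unit 5B 1,054,984.15; Unit 1A 626,574.37; Unit PH2 1,272,530.76; Unit 4B 654,310.72.
Cap binds for Unit PH2 ($916,200), Unit 4B ($373,000); remaining pool $2,319,200 reallocated over remaining metered usage 5,032.
Redistributed shares: Unit 5B 1,455,030.68 → $1,455,025; Unit 1A 864,169.32 → $864,175.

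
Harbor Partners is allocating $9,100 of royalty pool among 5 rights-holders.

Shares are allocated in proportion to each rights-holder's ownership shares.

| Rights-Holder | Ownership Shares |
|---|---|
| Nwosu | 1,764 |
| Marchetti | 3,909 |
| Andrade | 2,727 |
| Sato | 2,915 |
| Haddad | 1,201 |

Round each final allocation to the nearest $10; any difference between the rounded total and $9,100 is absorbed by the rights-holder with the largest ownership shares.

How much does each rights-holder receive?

Nwosu: $1,280 · Marchetti: $2,850 · Andrade: $1,980 · Sato: $2,120 · Haddad: $870

Sum of ownership shares: 12,516.
Pro-rata amounts: Nwosu 1,764/12,516 × $9,100 = 1,282.55; Marchetti 3,909/12,516 × $9,100 = 2,842.11; Andrade 2,727/12,516 × $9,100 = 1,982.72; Sato 2,915/12,516 × $9,100 = 2,119.41; Haddad 1,201/12,516 × $9,100 = 873.21.
At nearest $10: Nwosu $1,280; Marchetti $2,840; Andrade $1,980; Sato $2,120; Haddad $870. Sum = $9,090.
Difference $9,100 − $9,090 = +$10 applied to largest ownership shares (Marchetti): Marchetti becomes $2,850.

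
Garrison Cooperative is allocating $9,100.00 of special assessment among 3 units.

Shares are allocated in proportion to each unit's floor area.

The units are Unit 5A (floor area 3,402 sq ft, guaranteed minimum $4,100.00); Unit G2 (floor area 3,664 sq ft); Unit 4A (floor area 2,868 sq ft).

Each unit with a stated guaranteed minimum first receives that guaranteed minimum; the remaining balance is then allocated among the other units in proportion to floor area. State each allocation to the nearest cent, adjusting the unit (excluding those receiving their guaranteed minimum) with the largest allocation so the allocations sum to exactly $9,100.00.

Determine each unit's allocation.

Minimums first: Unit 5A $4,100.00. Remaining pool $5,000.00.
Remaining pool split over remaining floor area 6,532: Unit G2 2,804.6540 → $2,804.65; Unit 4A 2,195.3460 → $2,195.35.

Unit 5A: $4,100.00 | Unit G2: $2,804.65 | Unit 4A: $2,195.35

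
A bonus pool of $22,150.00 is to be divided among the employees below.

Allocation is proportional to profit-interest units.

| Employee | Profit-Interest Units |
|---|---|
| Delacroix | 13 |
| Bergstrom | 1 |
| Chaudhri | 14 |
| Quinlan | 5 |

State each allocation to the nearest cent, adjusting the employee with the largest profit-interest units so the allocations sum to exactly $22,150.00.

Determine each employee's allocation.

Delacroix: $8,725.76 · Bergstrom: $671.21 · Chaudhri: $9,396.97 · Quinlan: $3,356.06

Profit-interest units total: 13 + 1 + 14 + 5 = 33.
Pro-rata amounts: Delacroix 8,725.7576; Bergstrom 671.2121; Chaudhri 9,396.9697; Quinlan 3,356.0606.
After rounding (cent): Delacroix $8,725.76; Bergstrom $671.21; Chaudhri $9,396.97; Quinlan $3,356.06. Sum = $22,150.00.
No rounding difference to absorb.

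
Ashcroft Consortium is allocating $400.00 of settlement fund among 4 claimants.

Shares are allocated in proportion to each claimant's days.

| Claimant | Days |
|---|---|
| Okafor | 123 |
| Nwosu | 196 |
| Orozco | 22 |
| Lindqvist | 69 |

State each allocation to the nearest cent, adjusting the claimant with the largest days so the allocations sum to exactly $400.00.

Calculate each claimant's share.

Okafor: $120.00 | Nwosu: $191.22 | Orozco: $21.46 | Lindqvist: $67.32

Sum of days: 123 + 196 + 22 + 69 = 410.
Proportional shares: Okafor 120.0000; Nwosu 191.2195; Orozco 21.4634; Lindqvist 67.3171.
Rounded to nearest cent: Okafor $120.00; Nwosu $191.22; Orozco $21.46; Lindqvist $67.32. Sum = $400.00.
No rounding difference to absorb.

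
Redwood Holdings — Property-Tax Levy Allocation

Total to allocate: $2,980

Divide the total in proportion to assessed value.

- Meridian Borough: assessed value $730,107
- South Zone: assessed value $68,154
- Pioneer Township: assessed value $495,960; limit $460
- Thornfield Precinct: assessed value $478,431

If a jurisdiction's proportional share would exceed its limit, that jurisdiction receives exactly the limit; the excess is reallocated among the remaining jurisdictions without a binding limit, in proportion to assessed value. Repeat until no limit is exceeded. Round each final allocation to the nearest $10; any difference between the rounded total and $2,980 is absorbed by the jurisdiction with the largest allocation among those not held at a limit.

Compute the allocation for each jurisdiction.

Meridian Borough: $1,450; South Zone: $130; Pioneer Township: $460; Thornfield Precinct: $940

Combined assessed value = 1,772,652.
Pro-rata shares before constraints: Meridian Borough 1,227.38; South Zone 114.57; Pioneer Township 833.76; Thornfield Precinct 804.29.
Capped: Pioneer Township ($460); remaining pool $2,520 reallocated over remaining assessed value 1,276,692.
Shares after redistribution: Meridian Borough 1,441.12 → $1,440; South Zone 134.53 → $130; Thornfield Precinct 944.35 → $940.
Rounding difference +$10 applied to Meridian Borough → $1,450.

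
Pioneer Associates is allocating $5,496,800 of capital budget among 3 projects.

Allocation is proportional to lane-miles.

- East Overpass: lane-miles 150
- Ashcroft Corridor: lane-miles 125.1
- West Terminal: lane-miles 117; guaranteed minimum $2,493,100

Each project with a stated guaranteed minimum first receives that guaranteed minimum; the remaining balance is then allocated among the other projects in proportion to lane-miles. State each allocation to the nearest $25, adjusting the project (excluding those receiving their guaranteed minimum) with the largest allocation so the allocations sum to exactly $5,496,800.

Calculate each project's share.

East Overpass: $1,637,775 | Ashcroft Corridor: $1,365,925 | West Terminal: $2,493,100

Fund the minimums — West Terminal $2,493,100. Balance $3,003,700.
Balance split over remaining lane-miles 275.1: East Overpass 1,637,786.26 → $1,637,775; Ashcroft Corridor 1,365,913.74 → $1,365,925.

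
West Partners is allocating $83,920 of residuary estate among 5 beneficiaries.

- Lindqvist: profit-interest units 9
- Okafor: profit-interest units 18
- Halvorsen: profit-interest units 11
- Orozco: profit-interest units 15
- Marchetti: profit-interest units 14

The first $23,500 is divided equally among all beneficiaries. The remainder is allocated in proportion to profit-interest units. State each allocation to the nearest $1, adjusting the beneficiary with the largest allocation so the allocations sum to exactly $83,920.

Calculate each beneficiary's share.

Lindqvist: $12,816 · Okafor: $20,932 · Halvorsen: $14,620 · Orozco: $18,227 · Marchetti: $17,325

$23,500 shared equally gives $4,700 per beneficiary.
Remainder $60,420 by profit-interest units (total 67): Lindqvist 8,116.12 → $8,116; Okafor 16,232.24 → $16,232; Halvorsen 9,919.70 → $9,920; Orozco 13,526.87 → $13,527; Marchetti 12,625.07 → $12,625.
Totals: Lindqvist $4,700 + $8,116 = $12,816; Okafor $4,700 + $16,232 = $20,932; Halvorsen $4,700 + $9,920 = $14,620; Orozco $4,700 + $13,527 = $18,227; Marchetti $4,700 + $12,625 = $17,325.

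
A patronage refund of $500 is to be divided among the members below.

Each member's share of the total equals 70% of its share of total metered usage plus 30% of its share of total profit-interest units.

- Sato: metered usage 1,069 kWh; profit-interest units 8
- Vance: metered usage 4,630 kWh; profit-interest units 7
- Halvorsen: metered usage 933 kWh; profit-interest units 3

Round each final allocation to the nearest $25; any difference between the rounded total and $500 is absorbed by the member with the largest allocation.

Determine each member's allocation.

Sato: $125; Vance: $300; Halvorsen: $75

Totals — metered usage 6,632, profit-interest units 18.
Composite weights (70% metered usage + 30% profit-interest units): Sato 0.2462; Vance 0.6054; Halvorsen 0.1485.
Raw shares: Sato 123.08; Vance 302.68; Halvorsen 74.24.
Rounded to nearest $25: Sato $125; Vance $300; Halvorsen $75. Sum = $500.
No rounding difference to absorb.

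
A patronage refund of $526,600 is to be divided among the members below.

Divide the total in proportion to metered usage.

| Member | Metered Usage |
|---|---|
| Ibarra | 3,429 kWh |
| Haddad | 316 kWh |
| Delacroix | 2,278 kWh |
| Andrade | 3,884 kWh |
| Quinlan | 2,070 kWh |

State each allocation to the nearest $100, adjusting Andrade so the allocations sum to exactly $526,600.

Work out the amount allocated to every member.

Ibarra: $150,800 · Haddad: $13,900 · Delacroix: $100,200 · Andrade: $170,700 · Quinlan: $91,000

Sum of metered usage: 11,977.
Pro-rata amounts: Ibarra 3,429/11,977 × $526,600 = 150,764.92; Haddad 316/11,977 × $526,600 = 13,893.76; Delacroix 2,278/11,977 × $526,600 = 100,158.20; Andrade 3,884/11,977 × $526,600 = 170,770.18; Quinlan 2,070/11,977 × $526,600 = 91,012.94.
After rounding ($100): Ibarra $150,800; Haddad $13,900; Delacroix $100,200; Andrade $170,800; Quinlan $91,000. Sum = $526,700.
Difference $526,600 − $526,700 = −$100 applied to Andrade: Andrade becomes $170,700.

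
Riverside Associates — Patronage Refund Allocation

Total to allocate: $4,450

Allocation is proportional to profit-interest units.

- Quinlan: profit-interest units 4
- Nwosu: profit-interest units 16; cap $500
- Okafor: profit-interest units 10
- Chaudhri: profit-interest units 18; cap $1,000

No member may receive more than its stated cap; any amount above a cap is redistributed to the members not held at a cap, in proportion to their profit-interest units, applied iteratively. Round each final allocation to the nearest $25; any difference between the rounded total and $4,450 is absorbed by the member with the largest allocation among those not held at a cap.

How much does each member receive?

Total profit-interest units = 48.
Pro-rata shares before constraints: Quinlan 370.83; Nwosu 1,483.33; Okafor 927.08; Chaudhri 1,668.75.
Held at cap: Nwosu ($500), Chaudhri ($1,000); residual $2,950 reallocated over remaining profit-interest units 14.
Shares after redistribution: Quinlan 842.86 → $850; Okafor 2,107.14 → $2,100.

Quinlan: $850 | Nwosu: $500 | Okafor: $2,100 | Chaudhri: $1,000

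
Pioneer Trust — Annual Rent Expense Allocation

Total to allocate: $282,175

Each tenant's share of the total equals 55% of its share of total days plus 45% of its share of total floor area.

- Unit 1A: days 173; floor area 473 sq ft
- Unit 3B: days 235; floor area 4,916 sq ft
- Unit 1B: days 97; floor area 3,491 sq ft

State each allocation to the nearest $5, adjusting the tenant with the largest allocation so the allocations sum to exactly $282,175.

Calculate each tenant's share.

Days total 505; floor area total 8,880.
Composite weights (55% days + 45% floor area): Unit 1A 0.2124; Unit 3B 0.5051; Unit 1B 0.2826.
Raw shares: Unit 1A 59,929.86; Unit 3B 142,515.93; Unit 1B 79,729.21.
Rounded to nearest $5: Unit 1A $59,930; Unit 3B $142,515; Unit 1B $79,730. Sum = $282,175.
Sum already equals the total — no adjustment.

Unit 1A: $59,930; Unit 3B: $142,515; Unit 1B: $79,730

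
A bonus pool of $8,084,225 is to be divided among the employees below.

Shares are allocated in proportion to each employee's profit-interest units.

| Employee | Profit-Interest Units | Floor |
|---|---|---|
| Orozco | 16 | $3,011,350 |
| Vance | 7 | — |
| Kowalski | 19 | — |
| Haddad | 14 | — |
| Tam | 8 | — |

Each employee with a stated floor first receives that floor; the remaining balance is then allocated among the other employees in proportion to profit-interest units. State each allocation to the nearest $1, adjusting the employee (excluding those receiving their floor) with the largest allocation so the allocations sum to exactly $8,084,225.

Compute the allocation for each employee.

Orozco: $3,011,350 | Vance: $739,794 | Kowalski: $2,008,013 | Haddad: $1,479,589 | Tam: $845,479

Guaranteed amounts: Orozco $3,011,350. Residual $5,072,875.
Residual split over remaining profit-interest units 48: Vance 739,794.27 → $739,794; Kowalski 2,008,013.02 → $2,008,013; Haddad 1,479,588.54 → $1,479,589; Tam 845,479.17 → $845,479.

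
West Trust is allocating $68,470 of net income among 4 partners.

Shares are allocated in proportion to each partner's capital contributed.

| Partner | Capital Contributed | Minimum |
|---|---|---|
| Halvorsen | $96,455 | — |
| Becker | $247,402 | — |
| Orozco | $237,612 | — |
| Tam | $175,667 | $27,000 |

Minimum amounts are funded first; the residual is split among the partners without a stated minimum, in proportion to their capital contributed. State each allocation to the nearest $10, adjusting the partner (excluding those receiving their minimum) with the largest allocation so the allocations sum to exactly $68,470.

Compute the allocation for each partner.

Fund the minimums — Tam $27,000. Remaining pool $41,470.
Remaining pool split over remaining capital contributed 581,469: Halvorsen 6,879.11 → $6,880; Becker 17,644.55 → $17,640; Orozco 16,946.34 → $16,950.

Halvorsen: $6,880 | Becker: $17,640 | Orozco: $16,950 | Tam: $27,000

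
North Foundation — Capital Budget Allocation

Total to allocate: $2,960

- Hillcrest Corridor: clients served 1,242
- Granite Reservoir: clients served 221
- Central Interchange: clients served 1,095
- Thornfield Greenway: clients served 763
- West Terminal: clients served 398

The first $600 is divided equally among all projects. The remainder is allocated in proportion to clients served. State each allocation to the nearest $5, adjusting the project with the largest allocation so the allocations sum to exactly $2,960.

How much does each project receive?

Hillcrest Corridor: $905 | Granite Reservoir: $260 | Central Interchange: $815 | Thornfield Greenway: $605 | West Terminal: $375

First tranche $600 split equally: $120 each.
Remainder $2,360 by clients served (total 3,719): Hillcrest Corridor 788.15 → $790; Granite Reservoir 140.24 → $140; Central Interchange 694.86 → $695; Thornfield Greenway 484.18 → $485; West Terminal 252.56 → $255.
Rounding difference −$5 on remainder applied to Hillcrest Corridor.
Totals: Hillcrest Corridor $120 + $785 = $905; Granite Reservoir $120 + $140 = $260; Central Interchange $120 + $695 = $815; Thornfield Greenway $120 + $485 = $605; West Terminal $120 + $255 = $375.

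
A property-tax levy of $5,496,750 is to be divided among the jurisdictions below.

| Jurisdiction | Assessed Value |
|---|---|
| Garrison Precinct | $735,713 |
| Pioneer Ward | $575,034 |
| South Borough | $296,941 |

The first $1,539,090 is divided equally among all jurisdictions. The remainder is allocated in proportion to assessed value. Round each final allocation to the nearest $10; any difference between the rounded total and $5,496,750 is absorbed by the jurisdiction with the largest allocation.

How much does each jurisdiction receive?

Equal tier: $1,539,090 ÷ 3 = $513,030 apiece.
Remainder $3,957,660 by assessed value (total 1,607,688): Garrison Precinct 1,811,111.30 → $1,811,110; Pioneer Ward 1,415,566.37 → $1,415,570; South Borough 730,982.33 → $730,980.
Totals: Garrison Precinct $513,030 + $1,811,110 = $2,324,140; Pioneer Ward $513,030 + $1,415,570 = $1,928,600; South Borough $513,030 + $730,980 = $1,244,010.

Garrison Precinct: $2,324,140 · Pioneer Ward: $1,928,600 · South Borough: $1,244,010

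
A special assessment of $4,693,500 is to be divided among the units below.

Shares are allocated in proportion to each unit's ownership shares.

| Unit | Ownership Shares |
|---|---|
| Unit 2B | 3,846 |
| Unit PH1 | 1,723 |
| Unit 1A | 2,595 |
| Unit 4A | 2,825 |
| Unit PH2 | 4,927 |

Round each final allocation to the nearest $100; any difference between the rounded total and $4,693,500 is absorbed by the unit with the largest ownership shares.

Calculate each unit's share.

Unit 2B: $1,134,200 | Unit PH1: $508,100 | Unit 1A: $765,200 | Unit 4A: $833,100 | Unit PH2: $1,452,900

Total ownership shares = 3,846 + 1,723 + 2,595 + 2,825 + 4,927 = 15,916.
Proportional shares: Unit 2B 1,134,154.37; Unit PH1 508,098.80; Unit 1A 765,244.57; Unit 4A 833,069.71; Unit PH2 1,452,932.55.
After rounding ($100): Unit 2B $1,134,200; Unit PH1 $508,100; Unit 1A $765,200; Unit 4A $833,100; Unit PH2 $1,452,900. Sum = $4,693,500.
Rounded total matches; no reconciliation needed.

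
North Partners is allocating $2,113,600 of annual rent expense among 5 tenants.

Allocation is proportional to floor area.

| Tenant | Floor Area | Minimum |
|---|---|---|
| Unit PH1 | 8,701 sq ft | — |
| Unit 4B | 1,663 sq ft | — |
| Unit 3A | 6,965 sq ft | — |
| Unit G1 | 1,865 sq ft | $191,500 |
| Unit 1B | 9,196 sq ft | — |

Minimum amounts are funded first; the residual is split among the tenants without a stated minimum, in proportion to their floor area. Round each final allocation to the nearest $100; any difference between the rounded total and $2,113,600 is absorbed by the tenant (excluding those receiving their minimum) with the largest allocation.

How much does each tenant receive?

Minimums first: Unit G1 $191,500. Balance $1,922,100.
Balance split over remaining floor area 26,525: Unit PH1 630,506.77 → $630,500; Unit 4B 120,507.16 → $120,500; Unit 3A 504,709.76 → $504,700; Unit 1B 666,376.31 → $666,400.

Unit PH1: $630,500 · Unit 4B: $120,500 · Unit 3A: $504,700 · Unit G1: $191,500 · Unit 1B: $666,400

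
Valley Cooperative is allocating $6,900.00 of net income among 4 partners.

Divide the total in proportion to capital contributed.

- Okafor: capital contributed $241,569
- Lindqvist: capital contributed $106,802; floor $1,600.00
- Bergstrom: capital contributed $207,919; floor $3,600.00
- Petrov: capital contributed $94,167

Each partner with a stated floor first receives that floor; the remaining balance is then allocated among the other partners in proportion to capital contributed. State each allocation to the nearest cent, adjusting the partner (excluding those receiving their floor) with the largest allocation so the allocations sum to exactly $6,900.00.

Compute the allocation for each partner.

Fund the minimums — Lindqvist $1,600.00; Bergstrom $3,600.00. Residual $1,700.00.
Residual split over remaining capital contributed 335,736: Okafor 1,223.1852 → $1,223.19; Petrov 476.8148 → $476.81.

Okafor: $1,223.19; Lindqvist: $1,600.00; Bergstrom: $3,600.00; Petrov: $476.81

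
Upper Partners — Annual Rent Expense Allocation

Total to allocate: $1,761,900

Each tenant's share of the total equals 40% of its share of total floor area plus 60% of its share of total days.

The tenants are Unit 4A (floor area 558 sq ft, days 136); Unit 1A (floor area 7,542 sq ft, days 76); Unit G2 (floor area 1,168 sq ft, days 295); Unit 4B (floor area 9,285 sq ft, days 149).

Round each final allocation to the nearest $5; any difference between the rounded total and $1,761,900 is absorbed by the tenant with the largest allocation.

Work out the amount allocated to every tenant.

Totals — floor area 18,553, days 656.
Composite weights (40% floor area + 60% days): Unit 4A 0.1364; Unit 1A 0.2321; Unit G2 0.2950; Unit 4B 0.3365.
Pro-rata amounts: Unit 4A 240,359.53; Unit 1A 408,966.28; Unit G2 519,758.71; Unit 4B 592,815.48.
Rounded to nearest $5: Unit 4A $240,360; Unit 1A $408,965; Unit G2 $519,760; Unit 4B $592,815. Sum = $1,761,900.
No rounding difference to absorb.

Unit 4A: $240,360; Unit 1A: $408,965; Unit G2: $519,760; Unit 4B: $592,815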